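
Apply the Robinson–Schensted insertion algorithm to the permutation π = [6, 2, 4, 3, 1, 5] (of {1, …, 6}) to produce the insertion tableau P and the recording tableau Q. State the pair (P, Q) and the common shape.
P = [1, 3, 5] / [2] / [4] / [6];  Q = [1, 3, 6] / [2] / [4] / [5];  common shape = (3, 1, 1, 1)

Row-insert the values π_1, π_2, … into P one at a time, bumping the leftmost entry strictly greater than the inserted value down to the next row. The recording tableau Q records, in position (i, j), the step at which that cell was added to P.
  Insert 6 (step 1): P = [6];  Q = [1]
  Insert 2 (step 2): P = [2] / [6];  Q = [1] / [2]
  Insert 4 (step 3): P = [2, 4] / [6];  Q = [1, 3] / [2]
  Insert 3 (step 4): P = [2, 3] / [4] / [6];  Q = [1, 3] / [2] / [4]
  Insert 1 (step 5): P = [1, 3] / [2] / [4] / [6];  Q = [1, 3] / [2] / [4] / [5]
  Insert 5 (step 6): P = [1, 3, 5] / [2] / [4] / [6];  Q = [1, 3, 6] / [2] / [4] / [5]
Final shape: (3, 1, 1, 1).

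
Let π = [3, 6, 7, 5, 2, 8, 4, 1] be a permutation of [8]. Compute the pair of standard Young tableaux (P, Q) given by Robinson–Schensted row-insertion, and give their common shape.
P = [1, 4, 7, 8] / [2, 5] / [3] / [6];  Q = [1, 2, 3, 6] / [4, 7] / [5] / [8];  common shape = (4, 2, 1, 1)

Row-insert the values π_1, π_2, … into P one at a time, bumping the leftmost entry strictly greater than the inserted value down to the next row. The recording tableau Q records, in position (i, j), the step at which that cell was added to P.
  Insert 3 (step 1): P = [3];  Q = [1]
  Insert 6 (step 2): P = [3, 6];  Q = [1, 2]
  Insert 7 (step 3): P = [3, 6, 7];  Q = [1, 2, 3]
  Insert 5 (step 4): P = [3, 5, 7] / [6];  Q = [1, 2, 3] / [4]
  Insert 2 (step 5): P = [2, 5, 7] / [3] / [6];  Q = [1, 2, 3] / [4] / [5]
  Insert 8 (step 6): P = [2, 5, 7, 8] / [3] / [6];  Q = [1, 2, 3, 6] / [4] / [5]
  Insert 4 (step 7): P = [2, 4, 7, 8] / [3, 5] / [6];  Q = [1, 2, 3, 6] / [4, 7] / [5]
  Insert 1 (step 8): P = [1, 4, 7, 8] / [2, 5] / [3] / [6];  Q = [1, 2, 3, 6] / [4, 7] / [5] / [8]
Final shape: (4, 2, 1, 1).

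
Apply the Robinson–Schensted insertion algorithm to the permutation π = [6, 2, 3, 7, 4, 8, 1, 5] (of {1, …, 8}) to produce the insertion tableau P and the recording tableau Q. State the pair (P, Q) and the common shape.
P = [1, 3, 4, 5] / [2, 7, 8] / [6];  Q = [1, 3, 4, 6] / [2, 5, 8] / [7];  common shape = (4, 3, 1)

Row-insert the values π_1, π_2, … into P one at a time, bumping the leftmost entry strictly greater than the inserted value down to the next row. The recording tableau Q records, in position (i, j), the step at which that cell was added to P.
  Insert 6 (step 1): P = [6];  Q = [1]
  Insert 2 (step 2): P = [2] / [6];  Q = [1] / [2]
  Insert 3 (step 3): P = [2, 3] / [6];  Q = [1, 3] / [2]
  Insert 7 (step 4): P = [2, 3, 7] / [6];  Q = [1, 3, 4] / [2]
  Insert 4 (step 5): P = [2, 3, 4] / [6, 7];  Q = [1, 3, 4] / [2, 5]
  Insert 8 (step 6): P = [2, 3, 4, 8] / [6, 7];  Q = [1, 3, 4, 6] / [2, 5]
  Insert 1 (step 7): P = [1, 3, 4, 8] / [2, 7] / [6];  Q = [1, 3, 4, 6] / [2, 5] / [7]
  Insert 5 (step 8): P = [1, 3, 4, 5] / [2, 7, 8] / [6];  Q = [1, 3, 4, 6] / [2, 5, 8] / [7]
Final shape: (4, 3, 1).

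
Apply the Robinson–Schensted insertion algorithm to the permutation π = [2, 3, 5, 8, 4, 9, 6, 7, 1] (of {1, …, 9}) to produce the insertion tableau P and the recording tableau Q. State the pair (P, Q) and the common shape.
P = [1, 3, 4, 6, 7] / [2, 8, 9] / [5];  Q = [1, 2, 3, 4, 6] / [5, 7, 8] / [9];  common shape = (5, 3, 1)

Row-insert the values π_1, π_2, … into P one at a time, bumping the leftmost entry strictly greater than the inserted value down to the next row. The recording tableau Q records, in position (i, j), the step at which that cell was added to P.
  Insert 2 (step 1): P = [2];  Q = [1]
  Insert 3 (step 2): P = [2, 3];  Q = [1, 2]
  Insert 5 (step 3): P = [2, 3, 5];  Q = [1, 2, 3]
  Insert 8 (step 4): P = [2, 3, 5, 8];  Q = [1, 2, 3, 4]
  Insert 4 (step 5): P = [2, 3, 4, 8] / [5];  Q = [1, 2, 3, 4] / [5]
  Insert 9 (step 6): P = [2, 3, 4, 8, 9] / [5];  Q = [1, 2, 3, 4, 6] / [5]
  Insert 6 (step 7): P = [2, 3, 4, 6, 9] / [5, 8];  Q = [1, 2, 3, 4, 6] / [5, 7]
  Insert 7 (step 8): P = [2, 3, 4, 6, 7] / [5, 8, 9];  Q = [1, 2, 3, 4, 6] / [5, 7, 8]
  Insert 1 (step 9): P = [1, 3, 4, 6, 7] / [2, 8, 9] / [5];  Q = [1, 2, 3, 4, 6] / [5, 7, 8] / [9]
Final shape: (5, 3, 1).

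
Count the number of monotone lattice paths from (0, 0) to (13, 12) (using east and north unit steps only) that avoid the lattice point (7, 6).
Number of paths = 3614716

Total paths from (0, 0) to (13, 12): C(25, 13) = 5200300. Paths through (7, 6): (paths (0, 0) → (7, 6)) × (paths (7, 6) → (13, 12)) = C(13, 7) · C(12, 6) = 1716 · 924 = 1585584. Avoidance count = 5200300 − 1585584 = 3614716.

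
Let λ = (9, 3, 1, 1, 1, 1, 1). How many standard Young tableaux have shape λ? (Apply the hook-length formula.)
# SYT of shape (9, 3, 1, 1, 1, 1, 1) = 238238

Hook-length formula: f^λ = n! / Π hook(c), product over all cells c of the Young diagram. For λ = (9, 3, 1, 1, 1, 1, 1), n = 17 boxes. Hook lengths by row (left-to-right, top-to-bottom): [15, 9, 8, 6, 5, 4, 3, 2, 1]; [8, 2, 1]; [5]; [4]; [3]; [2]; [1]. Product of hooks = 1492992000. So f^λ = 17! / 1492992000 = 355687428096000 / 1492992000 = 238238.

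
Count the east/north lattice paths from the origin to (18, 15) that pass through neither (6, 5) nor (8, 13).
Number of paths = 726349668

Inclusion–exclusion. Total paths: C(33, 18) = 1037158320. Through P₁: C(11, 6)·C(22, 12) = 298750452. Through P₂: C(21, 8)·C(12, 10) = 13430340. Since P₁ is strictly southwest of P₂, a monotone path through both must visit P₁ then P₂; paths through both = C(11, 6)·C(10, 2)·C(12, 10) = 1372140. Avoid both = 1037158320 − 298750452 − 13430340 + 1372140 = 726349668.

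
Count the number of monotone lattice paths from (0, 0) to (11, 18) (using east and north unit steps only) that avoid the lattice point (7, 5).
Number of paths = 32712330

Total paths from (0, 0) to (11, 18): C(29, 11) = 34597290. Paths through (7, 5): (paths (0, 0) → (7, 5)) × (paths (7, 5) → (11, 18)) = C(12, 7) · C(17, 4) = 792 · 2380 = 1884960. Avoidance count = 34597290 − 1884960 = 32712330.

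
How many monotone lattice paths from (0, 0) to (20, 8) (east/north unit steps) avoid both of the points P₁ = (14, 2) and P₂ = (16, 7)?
Number of paths = 1784040

Inclusion–exclusion. Total paths: C(28, 20) = 3108105. Through P₁: C(16, 14)·C(12, 6) = 110880. Through P₂: C(23, 16)·C(5, 4) = 1225785. Since P₁ is strictly southwest of P₂, a monotone path through both must visit P₁ then P₂; paths through both = C(16, 14)·C(7, 2)·C(5, 4) = 12600. Avoid both = 3108105 − 110880 − 1225785 + 12600 = 1784040.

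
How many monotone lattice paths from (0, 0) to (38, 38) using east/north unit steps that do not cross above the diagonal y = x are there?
C_38 = 176733862787006701400

These NE paths below the diagonal are counted by the Catalan number C_n = (1/(n + 1)) · C(2n, n). For n = 38: C_38 = (1/39) · C(76, 38) = 6892620648693261354600/39 = 176733862787006701400.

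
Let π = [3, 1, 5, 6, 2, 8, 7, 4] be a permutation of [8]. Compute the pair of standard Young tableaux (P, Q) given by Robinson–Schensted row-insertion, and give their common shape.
P = [1, 2, 4, 7] / [3, 5, 6] / [8];  Q = [1, 3, 4, 6] / [2, 5, 7] / [8];  common shape = (4, 3, 1)

Row-insert the values π_1, π_2, … into P one at a time, bumping the leftmost entry strictly greater than the inserted value down to the next row. The recording tableau Q records, in position (i, j), the step at which that cell was added to P.
  Insert 3 (step 1): P = [3];  Q = [1]
  Insert 1 (step 2): P = [1] / [3];  Q = [1] / [2]
  Insert 5 (step 3): P = [1, 5] / [3];  Q = [1, 3] / [2]
  Insert 6 (step 4): P = [1, 5, 6] / [3];  Q = [1, 3, 4] / [2]
  Insert 2 (step 5): P = [1, 2, 6] / [3, 5];  Q = [1, 3, 4] / [2, 5]
  Insert 8 (step 6): P = [1, 2, 6, 8] / [3, 5];  Q = [1, 3, 4, 6] / [2, 5]
  Insert 7 (step 7): P = [1, 2, 6, 7] / [3, 5, 8];  Q = [1, 3, 4, 6] / [2, 5, 7]
  Insert 4 (step 8): P = [1, 2, 4, 7] / [3, 5, 6] / [8];  Q = [1, 3, 4, 6] / [2, 5, 7] / [8]
Final shape: (4, 3, 1).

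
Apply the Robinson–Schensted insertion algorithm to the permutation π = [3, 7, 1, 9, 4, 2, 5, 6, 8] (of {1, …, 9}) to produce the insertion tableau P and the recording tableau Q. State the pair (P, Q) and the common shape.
P = [1, 2, 5, 6, 8] / [3, 4, 9] / [7];  Q = [1, 2, 4, 8, 9] / [3, 5, 7] / [6];  common shape = (5, 3, 1)

Row-insert the values π_1, π_2, … into P one at a time, bumping the leftmost entry strictly greater than the inserted value down to the next row. The recording tableau Q records, in position (i, j), the step at which that cell was added to P.
  Insert 3 (step 1): P = [3];  Q = [1]
  Insert 7 (step 2): P = [3, 7];  Q = [1, 2]
  Insert 1 (step 3): P = [1, 7] / [3];  Q = [1, 2] / [3]
  Insert 9 (step 4): P = [1, 7, 9] / [3];  Q = [1, 2, 4] / [3]
  Insert 4 (step 5): P = [1, 4, 9] / [3, 7];  Q = [1, 2, 4] / [3, 5]
  Insert 2 (step 6): P = [1, 2, 9] / [3, 4] / [7];  Q = [1, 2, 4] / [3, 5] / [6]
  Insert 5 (step 7): P = [1, 2, 5] / [3, 4, 9] / [7];  Q = [1, 2, 4] / [3, 5, 7] / [6]
  Insert 6 (step 8): P = [1, 2, 5, 6] / [3, 4, 9] / [7];  Q = [1, 2, 4, 8] / [3, 5, 7] / [6]
  Insert 8 (step 9): P = [1, 2, 5, 6, 8] / [3, 4, 9] / [7];  Q = [1, 2, 4, 8, 9] / [3, 5, 7] / [6]
Final shape: (5, 3, 1).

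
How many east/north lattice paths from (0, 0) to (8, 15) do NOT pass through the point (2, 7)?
Number of paths = 382206

Total paths from (0, 0) to (8, 15): C(23, 8) = 490314. Paths through (2, 7): (paths (0, 0) → (2, 7)) × (paths (2, 7) → (8, 15)) = C(9, 2) · C(14, 6) = 36 · 3003 = 108108. Avoidance count = 490314 − 108108 = 382206.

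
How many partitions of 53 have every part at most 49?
p(53, parts ≤ 49) = 329924

Use the recurrence p(n, m) = p(n, m−1) + p(n−m, m): either the largest part is < m (count p(n, m−1)) or the largest part is exactly m (remove one copy of m, count p(n−m, m)). With p(0, ·) = 1 this gives p(53, parts ≤ 49) = 329924. (By conjugating Young diagrams, this also counts partitions of 53 into at most 49 parts.)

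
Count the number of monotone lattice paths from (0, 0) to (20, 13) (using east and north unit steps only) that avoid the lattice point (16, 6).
Number of paths = 548544150

Total paths from (0, 0) to (20, 13): C(33, 20) = 573166440. Paths through (16, 6): (paths (0, 0) → (16, 6)) × (paths (16, 6) → (20, 13)) = C(22, 16) · C(11, 4) = 74613 · 330 = 24622290. Avoidance count = 573166440 − 24622290 = 548544150.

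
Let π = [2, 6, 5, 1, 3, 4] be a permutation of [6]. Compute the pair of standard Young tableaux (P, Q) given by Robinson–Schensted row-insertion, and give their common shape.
P = [1, 3, 4] / [2, 5] / [6];  Q = [1, 2, 6] / [3, 5] / [4];  common shape = (3, 2, 1)

Row-insert the values π_1, π_2, … into P one at a time, bumping the leftmost entry strictly greater than the inserted value down to the next row. The recording tableau Q records, in position (i, j), the step at which that cell was added to P.
  Insert 2 (step 1): P = [2];  Q = [1]
  Insert 6 (step 2): P = [2, 6];  Q = [1, 2]
  Insert 5 (step 3): P = [2, 5] / [6];  Q = [1, 2] / [3]
  Insert 1 (step 4): P = [1, 5] / [2] / [6];  Q = [1, 2] / [3] / [4]
  Insert 3 (step 5): P = [1, 3] / [2, 5] / [6];  Q = [1, 2] / [3, 5] / [4]
  Insert 4 (step 6): P = [1, 3, 4] / [2, 5] / [6];  Q = [1, 2, 6] / [3, 5] / [4]
Final shape: (3, 2, 1).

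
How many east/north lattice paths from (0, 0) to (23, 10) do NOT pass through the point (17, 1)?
Number of paths = 92470950

Total paths from (0, 0) to (23, 10): C(33, 23) = 92561040. Paths through (17, 1): (paths (0, 0) → (17, 1)) × (paths (17, 1) → (23, 10)) = C(18, 17) · C(15, 6) = 18 · 5005 = 90090. Avoidance count = 92561040 − 90090 = 92470950.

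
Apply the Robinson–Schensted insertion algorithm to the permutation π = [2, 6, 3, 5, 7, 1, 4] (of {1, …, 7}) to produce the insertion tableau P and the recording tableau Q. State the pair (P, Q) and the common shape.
P = [1, 3, 4, 7] / [2, 5] / [6];  Q = [1, 2, 4, 5] / [3, 7] / [6];  common shape = (4, 2, 1)

Row-insert the values π_1, π_2, … into P one at a time, bumping the leftmost entry strictly greater than the inserted value down to the next row. The recording tableau Q records, in position (i, j), the step at which that cell was added to P.
  Insert 2 (step 1): P = [2];  Q = [1]
  Insert 6 (step 2): P = [2, 6];  Q = [1, 2]
  Insert 3 (step 3): P = [2, 3] / [6];  Q = [1, 2] / [3]
  Insert 5 (step 4): P = [2, 3, 5] / [6];  Q = [1, 2, 4] / [3]
  Insert 7 (step 5): P = [2, 3, 5, 7] / [6];  Q = [1, 2, 4, 5] / [3]
  Insert 1 (step 6): P = [1, 3, 5, 7] / [2] / [6];  Q = [1, 2, 4, 5] / [3] / [6]
  Insert 4 (step 7): P = [1, 3, 4, 7] / [2, 5] / [6];  Q = [1, 2, 4, 5] / [3, 7] / [6]
Final shape: (4, 2, 1).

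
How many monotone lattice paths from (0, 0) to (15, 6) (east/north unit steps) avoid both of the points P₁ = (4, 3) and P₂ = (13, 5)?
Number of paths = 21595

Inclusion–exclusion. Total paths: C(21, 15) = 54264. Through P₁: C(7, 4)·C(14, 11) = 12740. Through P₂: C(18, 13)·C(3, 2) = 25704. Since P₁ is strictly southwest of P₂, a monotone path through both must visit P₁ then P₂; paths through both = C(7, 4)·C(11, 9)·C(3, 2) = 5775. Avoid both = 54264 − 12740 − 25704 + 5775 = 21595.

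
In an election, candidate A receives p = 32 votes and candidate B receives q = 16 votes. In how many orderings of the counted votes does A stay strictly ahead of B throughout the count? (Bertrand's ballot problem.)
Strict-lead orderings = 751616304549

Total orderings of the 48 votes with 32 for A: C(48, 32) = 2254848913647. By the Bertrand ballot formula (Cycle Lemma / reflection principle), the number of orderings in which A is strictly ahead of B throughout is (p − q)/(p + q) · C(p + q, p) = (32 − 16)/(32 + 16) · 2254848913647 = 751616304549.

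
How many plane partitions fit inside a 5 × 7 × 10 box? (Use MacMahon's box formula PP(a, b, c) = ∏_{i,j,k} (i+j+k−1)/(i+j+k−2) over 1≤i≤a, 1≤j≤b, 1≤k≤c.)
PP(5, 7, 10) = 24648355308799872

Evaluate the triple product over i = 1..5, j = 1..7, k = 1..10. The factors are (2/1) · (3/2) · (4/3) · (5/4) · (6/5) · (7/6) · (8/7) · (9/8) · … (350 factors total). The numerators and denominators telescope so the product is an integer; carrying out the multiplication exactly gives PP(5, 7, 10) = 24648355308799872.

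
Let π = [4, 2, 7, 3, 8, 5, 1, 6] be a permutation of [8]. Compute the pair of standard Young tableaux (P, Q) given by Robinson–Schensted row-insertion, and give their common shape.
P = [1, 3, 5, 6] / [2, 7, 8] / [4];  Q = [1, 3, 5, 8] / [2, 4, 6] / [7];  common shape = (4, 3, 1)

Row-insert the values π_1, π_2, … into P one at a time, bumping the leftmost entry strictly greater than the inserted value down to the next row. The recording tableau Q records, in position (i, j), the step at which that cell was added to P.
  Insert 4 (step 1): P = [4];  Q = [1]
  Insert 2 (step 2): P = [2] / [4];  Q = [1] / [2]
  Insert 7 (step 3): P = [2, 7] / [4];  Q = [1, 3] / [2]
  Insert 3 (step 4): P = [2, 3] / [4, 7];  Q = [1, 3] / [2, 4]
  Insert 8 (step 5): P = [2, 3, 8] / [4, 7];  Q = [1, 3, 5] / [2, 4]
  Insert 5 (step 6): P = [2, 3, 5] / [4, 7, 8];  Q = [1, 3, 5] / [2, 4, 6]
  Insert 1 (step 7): P = [1, 3, 5] / [2, 7, 8] / [4];  Q = [1, 3, 5] / [2, 4, 6] / [7]
  Insert 6 (step 8): P = [1, 3, 5, 6] / [2, 7, 8] / [4];  Q = [1, 3, 5, 8] / [2, 4, 6] / [7]
Final shape: (4, 3, 1).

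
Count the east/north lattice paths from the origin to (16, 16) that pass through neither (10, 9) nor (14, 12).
Number of paths = 346192692

Inclusion–exclusion. Total paths: C(32, 16) = 601080390. Through P₁: C(19, 10)·C(13, 6) = 158520648. Through P₂: C(26, 14)·C(6, 2) = 144865500. Since P₁ is strictly southwest of P₂, a monotone path through both must visit P₁ then P₂; paths through both = C(19, 10)·C(7, 4)·C(6, 2) = 48498450. Avoid both = 601080390 − 158520648 − 144865500 + 48498450 = 346192692.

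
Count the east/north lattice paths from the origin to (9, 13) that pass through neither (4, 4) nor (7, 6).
Number of paths = 320704

Inclusion–exclusion. Total paths: C(22, 9) = 497420. Through P₁: C(8, 4)·C(14, 5) = 140140. Through P₂: C(13, 7)·C(9, 2) = 61776. Since P₁ is strictly southwest of P₂, a monotone path through both must visit P₁ then P₂; paths through both = C(8, 4)·C(5, 3)·C(9, 2) = 25200. Avoid both = 497420 − 140140 − 61776 + 25200 = 320704.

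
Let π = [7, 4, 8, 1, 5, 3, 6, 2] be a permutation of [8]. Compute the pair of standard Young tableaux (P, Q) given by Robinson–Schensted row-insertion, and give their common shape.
P = [1, 2, 6] / [3, 5] / [4, 8] / [7];  Q = [1, 3, 7] / [2, 5] / [4, 6] / [8];  common shape = (3, 2, 2, 1)

Row-insert the values π_1, π_2, … into P one at a time, bumping the leftmost entry strictly greater than the inserted value down to the next row. The recording tableau Q records, in position (i, j), the step at which that cell was added to P.
  Insert 7 (step 1): P = [7];  Q = [1]
  Insert 4 (step 2): P = [4] / [7];  Q = [1] / [2]
  Insert 8 (step 3): P = [4, 8] / [7];  Q = [1, 3] / [2]
  Insert 1 (step 4): P = [1, 8] / [4] / [7];  Q = [1, 3] / [2] / [4]
  Insert 5 (step 5): P = [1, 5] / [4, 8] / [7];  Q = [1, 3] / [2, 5] / [4]
  Insert 3 (step 6): P = [1, 3] / [4, 5] / [7, 8];  Q = [1, 3] / [2, 5] / [4, 6]
  Insert 6 (step 7): P = [1, 3, 6] / [4, 5] / [7, 8];  Q = [1, 3, 7] / [2, 5] / [4, 6]
  Insert 2 (step 8): P = [1, 2, 6] / [3, 5] / [4, 8] / [7];  Q = [1, 3, 7] / [2, 5] / [4, 6] / [8]
Final shape: (3, 2, 2, 1).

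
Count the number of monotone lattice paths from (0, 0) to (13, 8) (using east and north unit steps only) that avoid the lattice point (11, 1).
Number of paths = 203058

Total paths from (0, 0) to (13, 8): C(21, 13) = 203490. Paths through (11, 1): (paths (0, 0) → (11, 1)) × (paths (11, 1) → (13, 8)) = C(12, 11) · C(9, 2) = 12 · 36 = 432. Avoidance count = 203490 − 432 = 203058.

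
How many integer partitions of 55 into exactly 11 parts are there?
p(55, 11 parts) = 36043

Partitions of n into exactly k parts are in bijection with partitions of n − k into at most k parts (subtract 1 from each part). So p(55, exactly 11) = p(44, parts ≤ 11). Computing via the recurrence p(m, j) = p(m, j−1) + p(m−j, j) gives 36043.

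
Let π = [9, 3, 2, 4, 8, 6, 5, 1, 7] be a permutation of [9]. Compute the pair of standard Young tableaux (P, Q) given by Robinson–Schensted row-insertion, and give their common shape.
P = [1, 4, 5, 7] / [2, 6] / [3] / [8] / [9];  Q = [1, 4, 5, 9] / [2, 6] / [3] / [7] / [8];  common shape = (4, 2, 1, 1, 1)

Row-insert the values π_1, π_2, … into P one at a time, bumping the leftmost entry strictly greater than the inserted value down to the next row. The recording tableau Q records, in position (i, j), the step at which that cell was added to P.
  Insert 9 (step 1): P = [9];  Q = [1]
  Insert 3 (step 2): P = [3] / [9];  Q = [1] / [2]
  Insert 2 (step 3): P = [2] / [3] / [9];  Q = [1] / [2] / [3]
  Insert 4 (step 4): P = [2, 4] / [3] / [9];  Q = [1, 4] / [2] / [3]
  Insert 8 (step 5): P = [2, 4, 8] / [3] / [9];  Q = [1, 4, 5] / [2] / [3]
  Insert 6 (step 6): P = [2, 4, 6] / [3, 8] / [9];  Q = [1, 4, 5] / [2, 6] / [3]
  Insert 5 (step 7): P = [2, 4, 5] / [3, 6] / [8] / [9];  Q = [1, 4, 5] / [2, 6] / [3] / [7]
  Insert 1 (step 8): P = [1, 4, 5] / [2, 6] / [3] / [8] / [9];  Q = [1, 4, 5] / [2, 6] / [3] / [7] / [8]
  Insert 7 (step 9): P = [1, 4, 5, 7] / [2, 6] / [3] / [8] / [9];  Q = [1, 4, 5, 9] / [2, 6] / [3] / [7] / [8]
Final shape: (4, 2, 1, 1, 1).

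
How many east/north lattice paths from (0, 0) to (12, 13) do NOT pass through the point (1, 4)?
Number of paths = 4360500

Total paths from (0, 0) to (12, 13): C(25, 12) = 5200300. Paths through (1, 4): (paths (0, 0) → (1, 4)) × (paths (1, 4) → (12, 13)) = C(5, 1) · C(20, 11) = 5 · 167960 = 839800. Avoidance count = 5200300 − 839800 = 4360500.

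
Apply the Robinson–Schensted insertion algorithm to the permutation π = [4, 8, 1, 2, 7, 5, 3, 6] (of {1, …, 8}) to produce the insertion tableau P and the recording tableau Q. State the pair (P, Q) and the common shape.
P = [1, 2, 3, 6] / [4, 5] / [7] / [8];  Q = [1, 2, 5, 8] / [3, 4] / [6] / [7];  common shape = (4, 2, 1, 1)

Row-insert the values π_1, π_2, … into P one at a time, bumping the leftmost entry strictly greater than the inserted value down to the next row. The recording tableau Q records, in position (i, j), the step at which that cell was added to P.
  Insert 4 (step 1): P = [4];  Q = [1]
  Insert 8 (step 2): P = [4, 8];  Q = [1, 2]
  Insert 1 (step 3): P = [1, 8] / [4];  Q = [1, 2] / [3]
  Insert 2 (step 4): P = [1, 2] / [4, 8];  Q = [1, 2] / [3, 4]
  Insert 7 (step 5): P = [1, 2, 7] / [4, 8];  Q = [1, 2, 5] / [3, 4]
  Insert 5 (step 6): P = [1, 2, 5] / [4, 7] / [8];  Q = [1, 2, 5] / [3, 4] / [6]
  Insert 3 (step 7): P = [1, 2, 3] / [4, 5] / [7] / [8];  Q = [1, 2, 5] / [3, 4] / [6] / [7]
  Insert 6 (step 8): P = [1, 2, 3, 6] / [4, 5] / [7] / [8];  Q = [1, 2, 5, 8] / [3, 4] / [6] / [7]
Final shape: (4, 2, 1, 1).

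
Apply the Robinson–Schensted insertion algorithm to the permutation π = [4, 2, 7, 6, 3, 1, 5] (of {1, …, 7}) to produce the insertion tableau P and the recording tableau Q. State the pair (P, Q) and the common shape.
P = [1, 3, 5] / [2, 6] / [4] / [7];  Q = [1, 3, 7] / [2, 4] / [5] / [6];  common shape = (3, 2, 1, 1)

Row-insert the values π_1, π_2, … into P one at a time, bumping the leftmost entry strictly greater than the inserted value down to the next row. The recording tableau Q records, in position (i, j), the step at which that cell was added to P.
  Insert 4 (step 1): P = [4];  Q = [1]
  Insert 2 (step 2): P = [2] / [4];  Q = [1] / [2]
  Insert 7 (step 3): P = [2, 7] / [4];  Q = [1, 3] / [2]
  Insert 6 (step 4): P = [2, 6] / [4, 7];  Q = [1, 3] / [2, 4]
  Insert 3 (step 5): P = [2, 3] / [4, 6] / [7];  Q = [1, 3] / [2, 4] / [5]
  Insert 1 (step 6): P = [1, 3] / [2, 6] / [4] / [7];  Q = [1, 3] / [2, 4] / [5] / [6]
  Insert 5 (step 7): P = [1, 3, 5] / [2, 6] / [4] / [7];  Q = [1, 3, 7] / [2, 4] / [5] / [6]
Final shape: (3, 2, 1, 1).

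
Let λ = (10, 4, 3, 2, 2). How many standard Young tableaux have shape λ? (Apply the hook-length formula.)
# SYT of shape (10, 4, 3, 2, 2) = 161164080

Hook-length formula: f^λ = n! / Π hook(c), product over all cells c of the Young diagram. For λ = (10, 4, 3, 2, 2), n = 21 boxes. Hook lengths by row (left-to-right, top-to-bottom): [14, 13, 10, 8, 6, 5, 4, 3, 2, 1]; [7, 6, 3, 1]; [5, 4, 1]; [3, 2]; [2, 1]. Product of hooks = 317011968000. So f^λ = 21! / 317011968000 = 51090942171709440000 / 317011968000 = 161164080.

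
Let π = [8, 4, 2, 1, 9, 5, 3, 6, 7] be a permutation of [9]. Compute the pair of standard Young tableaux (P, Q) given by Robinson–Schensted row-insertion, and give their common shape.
P = [1, 3, 6, 7] / [2, 5] / [4, 9] / [8];  Q = [1, 5, 8, 9] / [2, 6] / [3, 7] / [4];  common shape = (4, 2, 2, 1)

Row-insert the values π_1, π_2, … into P one at a time, bumping the leftmost entry strictly greater than the inserted value down to the next row. The recording tableau Q records, in position (i, j), the step at which that cell was added to P.
  Insert 8 (step 1): P = [8];  Q = [1]
  Insert 4 (step 2): P = [4] / [8];  Q = [1] / [2]
  Insert 2 (step 3): P = [2] / [4] / [8];  Q = [1] / [2] / [3]
  Insert 1 (step 4): P = [1] / [2] / [4] / [8];  Q = [1] / [2] / [3] / [4]
  Insert 9 (step 5): P = [1, 9] / [2] / [4] / [8];  Q = [1, 5] / [2] / [3] / [4]
  Insert 5 (step 6): P = [1, 5] / [2, 9] / [4] / [8];  Q = [1, 5] / [2, 6] / [3] / [4]
  Insert 3 (step 7): P = [1, 3] / [2, 5] / [4, 9] / [8];  Q = [1, 5] / [2, 6] / [3, 7] / [4]
  Insert 6 (step 8): P = [1, 3, 6] / [2, 5] / [4, 9] / [8];  Q = [1, 5, 8] / [2, 6] / [3, 7] / [4]
  Insert 7 (step 9): P = [1, 3, 6, 7] / [2, 5] / [4, 9] / [8];  Q = [1, 5, 8, 9] / [2, 6] / [3, 7] / [4]
Final shape: (4, 2, 2, 1).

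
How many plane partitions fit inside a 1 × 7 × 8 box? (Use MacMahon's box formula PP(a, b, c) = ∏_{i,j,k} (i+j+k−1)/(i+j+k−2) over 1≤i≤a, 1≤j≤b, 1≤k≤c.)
PP(1, 7, 8) = 6435

Evaluate the triple product over i = 1..1, j = 1..7, k = 1..8. The factors are (2/1) · (3/2) · (4/3) · (5/4) · (6/5) · (7/6) · (8/7) · (9/8) · … (56 factors total). The numerators and denominators telescope so the product is an integer; carrying out the multiplication exactly gives PP(1, 7, 8) = 6435.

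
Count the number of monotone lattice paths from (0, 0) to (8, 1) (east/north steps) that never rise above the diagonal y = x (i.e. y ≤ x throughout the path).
Number of paths = 8

By the reflection principle (André's argument), the number of monotone paths to (8, 1) with n ≤ m that never go above y = x is C(9, 8) − C(9, 9) = 9 − 1 = 8.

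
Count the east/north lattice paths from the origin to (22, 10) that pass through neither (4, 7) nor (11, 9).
Number of paths = 62200380

Inclusion–exclusion. Total paths: C(32, 22) = 64512240. Through P₁: C(11, 4)·C(21, 18) = 438900. Through P₂: C(20, 11)·C(12, 11) = 2015520. Since P₁ is strictly southwest of P₂, a monotone path through both must visit P₁ then P₂; paths through both = C(11, 4)·C(9, 7)·C(12, 11) = 142560. Avoid both = 64512240 − 438900 − 2015520 + 142560 = 62200380.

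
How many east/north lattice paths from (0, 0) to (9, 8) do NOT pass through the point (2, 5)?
Number of paths = 21790

Total paths from (0, 0) to (9, 8): C(17, 9) = 24310. Paths through (2, 5): (paths (0, 0) → (2, 5)) × (paths (2, 5) → (9, 8)) = C(7, 2) · C(10, 7) = 21 · 120 = 2520. Avoidance count = 24310 − 2520 = 21790.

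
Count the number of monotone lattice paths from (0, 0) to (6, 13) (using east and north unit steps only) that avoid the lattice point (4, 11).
Number of paths = 18942

Total paths from (0, 0) to (6, 13): C(19, 6) = 27132. Paths through (4, 11): (paths (0, 0) → (4, 11)) × (paths (4, 11) → (6, 13)) = C(15, 4) · C(4, 2) = 1365 · 6 = 8190. Avoidance count = 27132 − 8190 = 18942.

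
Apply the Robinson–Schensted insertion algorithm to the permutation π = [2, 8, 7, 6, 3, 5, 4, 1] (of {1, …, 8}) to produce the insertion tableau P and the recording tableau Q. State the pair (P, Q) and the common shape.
P = [1, 3, 4] / [2] / [5] / [6] / [7] / [8];  Q = [1, 2, 6] / [3] / [4] / [5] / [7] / [8];  common shape = (3, 1, 1, 1, 1, 1)

Row-insert the values π_1, π_2, … into P one at a time, bumping the leftmost entry strictly greater than the inserted value down to the next row. The recording tableau Q records, in position (i, j), the step at which that cell was added to P.
  Insert 2 (step 1): P = [2];  Q = [1]
  Insert 8 (step 2): P = [2, 8];  Q = [1, 2]
  Insert 7 (step 3): P = [2, 7] / [8];  Q = [1, 2] / [3]
  Insert 6 (step 4): P = [2, 6] / [7] / [8];  Q = [1, 2] / [3] / [4]
  Insert 3 (step 5): P = [2, 3] / [6] / [7] / [8];  Q = [1, 2] / [3] / [4] / [5]
  Insert 5 (step 6): P = [2, 3, 5] / [6] / [7] / [8];  Q = [1, 2, 6] / [3] / [4] / [5]
  Insert 4 (step 7): P = [2, 3, 4] / [5] / [6] / [7] / [8];  Q = [1, 2, 6] / [3] / [4] / [5] / [7]
  Insert 1 (step 8): P = [1, 3, 4] / [2] / [5] / [6] / [7] / [8];  Q = [1, 2, 6] / [3] / [4] / [5] / [7] / [8]
Final shape: (3, 1, 1, 1, 1, 1).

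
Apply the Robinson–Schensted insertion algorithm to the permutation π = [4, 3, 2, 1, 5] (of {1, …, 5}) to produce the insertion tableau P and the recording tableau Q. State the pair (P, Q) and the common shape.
P = [1, 5] / [2] / [3] / [4];  Q = [1, 5] / [2] / [3] / [4];  common shape = (2, 1, 1, 1)

Row-insert the values π_1, π_2, … into P one at a time, bumping the leftmost entry strictly greater than the inserted value down to the next row. The recording tableau Q records, in position (i, j), the step at which that cell was added to P.
  Insert 4 (step 1): P = [4];  Q = [1]
  Insert 3 (step 2): P = [3] / [4];  Q = [1] / [2]
  Insert 2 (step 3): P = [2] / [3] / [4];  Q = [1] / [2] / [3]
  Insert 1 (step 4): P = [1] / [2] / [3] / [4];  Q = [1] / [2] / [3] / [4]
  Insert 5 (step 5): P = [1, 5] / [2] / [3] / [4];  Q = [1, 5] / [2] / [3] / [4]
Final shape: (2, 1, 1, 1).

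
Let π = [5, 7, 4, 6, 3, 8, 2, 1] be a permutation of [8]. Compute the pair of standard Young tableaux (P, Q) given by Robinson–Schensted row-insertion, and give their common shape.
P = [1, 6, 8] / [2, 7] / [3] / [4] / [5];  Q = [1, 2, 6] / [3, 4] / [5] / [7] / [8];  common shape = (3, 2, 1, 1, 1)

Row-insert the values π_1, π_2, … into P one at a time, bumping the leftmost entry strictly greater than the inserted value down to the next row. The recording tableau Q records, in position (i, j), the step at which that cell was added to P.
  Insert 5 (step 1): P = [5];  Q = [1]
  Insert 7 (step 2): P = [5, 7];  Q = [1, 2]
  Insert 4 (step 3): P = [4, 7] / [5];  Q = [1, 2] / [3]
  Insert 6 (step 4): P = [4, 6] / [5, 7];  Q = [1, 2] / [3, 4]
  Insert 3 (step 5): P = [3, 6] / [4, 7] / [5];  Q = [1, 2] / [3, 4] / [5]
  Insert 8 (step 6): P = [3, 6, 8] / [4, 7] / [5];  Q = [1, 2, 6] / [3, 4] / [5]
  Insert 2 (step 7): P = [2, 6, 8] / [3, 7] / [4] / [5];  Q = [1, 2, 6] / [3, 4] / [5] / [7]
  Insert 1 (step 8): P = [1, 6, 8] / [2, 7] / [3] / [4] / [5];  Q = [1, 2, 6] / [3, 4] / [5] / [7] / [8]
Final shape: (3, 2, 1, 1, 1).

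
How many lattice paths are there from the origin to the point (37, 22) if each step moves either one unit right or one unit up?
Number of paths = 8964377427999630

A monotone lattice path from (0, 0) to (37, 22) consists of 37 east steps and 22 north steps in some order, so it is determined by which 37 of the 59 steps are east. The count is C(59, 37) = 8964377427999630.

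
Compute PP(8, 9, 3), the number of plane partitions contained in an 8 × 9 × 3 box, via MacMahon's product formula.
PP(8, 9, 3) = 198520691512

Evaluate the triple product over i = 1..8, j = 1..9, k = 1..3. The factors are (2/1) · (3/2) · (4/3) · (3/2) · (4/3) · (5/4) · (4/3) · (5/4) · … (216 factors total). The numerators and denominators telescope so the product is an integer; carrying out the multiplication exactly gives PP(8, 9, 3) = 198520691512.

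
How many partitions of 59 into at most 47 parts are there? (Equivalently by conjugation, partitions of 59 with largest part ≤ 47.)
p(59, parts ≤ 47) = 831625

Use the recurrence p(n, m) = p(n, m−1) + p(n−m, m): either the largest part is < m (count p(n, m−1)) or the largest part is exactly m (remove one copy of m, count p(n−m, m)). With p(0, ·) = 1 this gives p(59, parts ≤ 47) = 831625. (By conjugating Young diagrams, this also counts partitions of 59 into at most 47 parts.)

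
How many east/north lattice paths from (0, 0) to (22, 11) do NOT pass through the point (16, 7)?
Number of paths = 142053750

Total paths from (0, 0) to (22, 11): C(33, 22) = 193536720. Paths through (16, 7): (paths (0, 0) → (16, 7)) × (paths (16, 7) → (22, 11)) = C(23, 16) · C(10, 6) = 245157 · 210 = 51482970. Avoidance count = 193536720 − 51482970 = 142053750.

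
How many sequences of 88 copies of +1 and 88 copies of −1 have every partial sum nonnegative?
C_88 = 64633260585762914370496637486146181462681535261000

These ballot sequences are counted by the Catalan number C_n = (1/(n + 1)) · C(2n, n). For n = 88: C_88 = (1/89) · C(176, 88) = 5752360192132899378974200736267010150178656638229000/89 = 64633260585762914370496637486146181462681535261000.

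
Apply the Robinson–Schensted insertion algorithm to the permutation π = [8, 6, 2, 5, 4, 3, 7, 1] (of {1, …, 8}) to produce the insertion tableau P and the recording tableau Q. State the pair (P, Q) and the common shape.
P = [1, 3, 7] / [2] / [4] / [5] / [6] / [8];  Q = [1, 4, 7] / [2] / [3] / [5] / [6] / [8];  common shape = (3, 1, 1, 1, 1, 1)

Row-insert the values π_1, π_2, … into P one at a time, bumping the leftmost entry strictly greater than the inserted value down to the next row. The recording tableau Q records, in position (i, j), the step at which that cell was added to P.
  Insert 8 (step 1): P = [8];  Q = [1]
  Insert 6 (step 2): P = [6] / [8];  Q = [1] / [2]
  Insert 2 (step 3): P = [2] / [6] / [8];  Q = [1] / [2] / [3]
  Insert 5 (step 4): P = [2, 5] / [6] / [8];  Q = [1, 4] / [2] / [3]
  Insert 4 (step 5): P = [2, 4] / [5] / [6] / [8];  Q = [1, 4] / [2] / [3] / [5]
  Insert 3 (step 6): P = [2, 3] / [4] / [5] / [6] / [8];  Q = [1, 4] / [2] / [3] / [5] / [6]
  Insert 7 (step 7): P = [2, 3, 7] / [4] / [5] / [6] / [8];  Q = [1, 4, 7] / [2] / [3] / [5] / [6]
  Insert 1 (step 8): P = [1, 3, 7] / [2] / [4] / [5] / [6] / [8];  Q = [1, 4, 7] / [2] / [3] / [5] / [6] / [8]
Final shape: (3, 1, 1, 1, 1, 1).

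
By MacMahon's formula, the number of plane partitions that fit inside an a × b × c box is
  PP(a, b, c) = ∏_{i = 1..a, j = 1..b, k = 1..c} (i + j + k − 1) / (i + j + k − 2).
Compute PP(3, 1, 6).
PP(3, 1, 6) = 84

Evaluate the triple product over i = 1..3, j = 1..1, k = 1..6. The factors are (2/1) · (3/2) · (4/3) · (5/4) · (6/5) · (7/6) · (3/2) · (4/3) · … (18 factors total). The numerators and denominators telescope so the product is an integer; carrying out the multiplication exactly gives PP(3, 1, 6) = 84.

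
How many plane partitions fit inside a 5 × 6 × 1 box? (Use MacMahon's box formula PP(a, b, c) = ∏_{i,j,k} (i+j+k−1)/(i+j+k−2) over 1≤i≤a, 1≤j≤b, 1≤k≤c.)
PP(5, 6, 1) = 462

Evaluate the triple product over i = 1..5, j = 1..6, k = 1..1. The factors are (2/1) · (3/2) · (4/3) · (5/4) · (6/5) · (7/6) · (3/2) · (4/3) · … (30 factors total). The numerators and denominators telescope so the product is an integer; carrying out the multiplication exactly gives PP(5, 6, 1) = 462.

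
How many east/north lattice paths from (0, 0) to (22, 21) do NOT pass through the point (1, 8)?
Number of paths = 1043697628020

Total paths from (0, 0) to (22, 21): C(43, 22) = 1052049481860. Paths through (1, 8): (paths (0, 0) → (1, 8)) × (paths (1, 8) → (22, 21)) = C(9, 1) · C(34, 21) = 9 · 927983760 = 8351853840. Avoidance count = 1052049481860 − 8351853840 = 1043697628020.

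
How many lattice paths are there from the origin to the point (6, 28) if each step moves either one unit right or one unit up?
Number of paths = 1344904

A monotone lattice path from (0, 0) to (6, 28) consists of 6 east steps and 28 north steps in some order, so it is determined by which 6 of the 34 steps are east. The count is C(34, 6) = 1344904.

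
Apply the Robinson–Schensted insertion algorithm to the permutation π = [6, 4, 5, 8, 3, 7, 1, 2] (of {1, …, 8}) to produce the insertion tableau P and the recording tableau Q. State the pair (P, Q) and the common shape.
P = [1, 2, 7] / [3, 5] / [4, 8] / [6];  Q = [1, 3, 4] / [2, 6] / [5, 8] / [7];  common shape = (3, 2, 2, 1)

Row-insert the values π_1, π_2, … into P one at a time, bumping the leftmost entry strictly greater than the inserted value down to the next row. The recording tableau Q records, in position (i, j), the step at which that cell was added to P.
  Insert 6 (step 1): P = [6];  Q = [1]
  Insert 4 (step 2): P = [4] / [6];  Q = [1] / [2]
  Insert 5 (step 3): P = [4, 5] / [6];  Q = [1, 3] / [2]
  Insert 8 (step 4): P = [4, 5, 8] / [6];  Q = [1, 3, 4] / [2]
  Insert 3 (step 5): P = [3, 5, 8] / [4] / [6];  Q = [1, 3, 4] / [2] / [5]
  Insert 7 (step 6): P = [3, 5, 7] / [4, 8] / [6];  Q = [1, 3, 4] / [2, 6] / [5]
  Insert 1 (step 7): P = [1, 5, 7] / [3, 8] / [4] / [6];  Q = [1, 3, 4] / [2, 6] / [5] / [7]
  Insert 2 (step 8): P = [1, 2, 7] / [3, 5] / [4, 8] / [6];  Q = [1, 3, 4] / [2, 6] / [5, 8] / [7]
Final shape: (3, 2, 2, 1).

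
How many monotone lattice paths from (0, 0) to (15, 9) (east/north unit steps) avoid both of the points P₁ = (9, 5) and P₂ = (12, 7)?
Number of paths = 583404

Inclusion–exclusion. Total paths: C(24, 15) = 1307504. Through P₁: C(14, 9)·C(10, 6) = 420420. Through P₂: C(19, 12)·C(5, 3) = 503880. Since P₁ is strictly southwest of P₂, a monotone path through both must visit P₁ then P₂; paths through both = C(14, 9)·C(5, 3)·C(5, 3) = 200200. Avoid both = 1307504 − 420420 − 503880 + 200200 = 583404.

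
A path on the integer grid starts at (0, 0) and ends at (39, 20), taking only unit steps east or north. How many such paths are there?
Number of paths = 2794563003870330

A monotone lattice path from (0, 0) to (39, 20) consists of 39 east steps and 20 north steps in some order, so it is determined by which 39 of the 59 steps are east. The count is C(59, 39) = 2794563003870330.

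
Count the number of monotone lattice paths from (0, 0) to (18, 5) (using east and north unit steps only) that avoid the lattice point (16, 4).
Number of paths = 19114

Total paths from (0, 0) to (18, 5): C(23, 18) = 33649. Paths through (16, 4): (paths (0, 0) → (16, 4)) × (paths (16, 4) → (18, 5)) = C(20, 16) · C(3, 2) = 4845 · 3 = 14535. Avoidance count = 33649 − 14535 = 19114.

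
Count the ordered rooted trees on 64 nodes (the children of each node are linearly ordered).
C_63 = 94295850558771979787935384946380125

These ordered rooted trees are counted by the Catalan number C_n = (1/(n + 1)) · C(2n, n). For n = 63: C_63 = (1/64) · C(126, 63) = 6034934435761406706427864636568328000/64 = 94295850558771979787935384946380125.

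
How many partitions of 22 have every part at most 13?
p(22, parts ≤ 13) = 935

Use the recurrence p(n, m) = p(n, m−1) + p(n−m, m): either the largest part is < m (count p(n, m−1)) or the largest part is exactly m (remove one copy of m, count p(n−m, m)). With p(0, ·) = 1 this gives p(22, parts ≤ 13) = 935. (By conjugating Young diagrams, this also counts partitions of 22 into at most 13 parts.)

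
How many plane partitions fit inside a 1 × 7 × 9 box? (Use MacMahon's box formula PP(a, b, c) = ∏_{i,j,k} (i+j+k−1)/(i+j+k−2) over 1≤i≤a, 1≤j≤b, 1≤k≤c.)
PP(1, 7, 9) = 11440

Evaluate the triple product over i = 1..1, j = 1..7, k = 1..9. The factors are (2/1) · (3/2) · (4/3) · (5/4) · (6/5) · (7/6) · (8/7) · (9/8) · … (63 factors total). The numerators and denominators telescope so the product is an integer; carrying out the multiplication exactly gives PP(1, 7, 9) = 11440.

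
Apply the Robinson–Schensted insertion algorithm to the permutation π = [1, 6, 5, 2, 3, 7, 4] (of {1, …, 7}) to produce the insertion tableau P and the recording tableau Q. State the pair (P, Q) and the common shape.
P = [1, 2, 3, 4] / [5, 7] / [6];  Q = [1, 2, 5, 6] / [3, 7] / [4];  common shape = (4, 2, 1)

Row-insert the values π_1, π_2, … into P one at a time, bumping the leftmost entry strictly greater than the inserted value down to the next row. The recording tableau Q records, in position (i, j), the step at which that cell was added to P.
  Insert 1 (step 1): P = [1];  Q = [1]
  Insert 6 (step 2): P = [1, 6];  Q = [1, 2]
  Insert 5 (step 3): P = [1, 5] / [6];  Q = [1, 2] / [3]
  Insert 2 (step 4): P = [1, 2] / [5] / [6];  Q = [1, 2] / [3] / [4]
  Insert 3 (step 5): P = [1, 2, 3] / [5] / [6];  Q = [1, 2, 5] / [3] / [4]
  Insert 7 (step 6): P = [1, 2, 3, 7] / [5] / [6];  Q = [1, 2, 5, 6] / [3] / [4]
  Insert 4 (step 7): P = [1, 2, 3, 4] / [5, 7] / [6];  Q = [1, 2, 5, 6] / [3, 7] / [4]
Final shape: (4, 2, 1).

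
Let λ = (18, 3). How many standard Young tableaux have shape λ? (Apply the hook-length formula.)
# SYT of shape (18, 3) = 1120

Hook-length formula: f^λ = n! / Π hook(c), product over all cells c of the Young diagram. For λ = (18, 3), n = 21 boxes. Hook lengths by row (left-to-right, top-to-bottom): [19, 18, 17, 15, 14, 13, 12, 11, 10, 9, 8, 7, 6, 5, 4, 3, 2, 1]; [3, 2, 1]. Product of hooks = 45616912653312000. So f^λ = 21! / 45616912653312000 = 51090942171709440000 / 45616912653312000 = 1120.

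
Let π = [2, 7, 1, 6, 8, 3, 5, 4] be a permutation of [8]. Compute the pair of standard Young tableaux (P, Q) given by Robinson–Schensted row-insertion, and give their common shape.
P = [1, 3, 4] / [2, 5, 8] / [6] / [7];  Q = [1, 2, 5] / [3, 4, 7] / [6] / [8];  common shape = (3, 3, 1, 1)

Row-insert the values π_1, π_2, … into P one at a time, bumping the leftmost entry strictly greater than the inserted value down to the next row. The recording tableau Q records, in position (i, j), the step at which that cell was added to P.
  Insert 2 (step 1): P = [2];  Q = [1]
  Insert 7 (step 2): P = [2, 7];  Q = [1, 2]
  Insert 1 (step 3): P = [1, 7] / [2];  Q = [1, 2] / [3]
  Insert 6 (step 4): P = [1, 6] / [2, 7];  Q = [1, 2] / [3, 4]
  Insert 8 (step 5): P = [1, 6, 8] / [2, 7];  Q = [1, 2, 5] / [3, 4]
  Insert 3 (step 6): P = [1, 3, 8] / [2, 6] / [7];  Q = [1, 2, 5] / [3, 4] / [6]
  Insert 5 (step 7): P = [1, 3, 5] / [2, 6, 8] / [7];  Q = [1, 2, 5] / [3, 4, 7] / [6]
  Insert 4 (step 8): P = [1, 3, 4] / [2, 5, 8] / [6] / [7];  Q = [1, 2, 5] / [3, 4, 7] / [6] / [8]
Final shape: (3, 3, 1, 1).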